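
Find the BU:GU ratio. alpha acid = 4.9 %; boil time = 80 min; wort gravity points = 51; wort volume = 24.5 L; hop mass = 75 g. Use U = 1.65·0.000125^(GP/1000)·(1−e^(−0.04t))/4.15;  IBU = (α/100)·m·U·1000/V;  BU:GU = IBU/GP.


U = 1.65·0.000125^(51/1000)·(1−e^(−0.04·80))/4.15 = 0.2412
IBU = (4.9/100)·75·0.2412·1000/24.5 = 36.1739
BU:GU = 36.1739/51

0.7093


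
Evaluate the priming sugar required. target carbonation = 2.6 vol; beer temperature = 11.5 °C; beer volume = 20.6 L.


residual = 14.695·(0.01821 + 0.09011·e^(−0.04·T));  sugar = (target − residual)·4.0·V
residual = 14.695·(0.01821 + 0.09011·e^(−0.04·11.5)) = 1.1035
sugar = (2.6 − 1.1035)·4.0·20.6

123.3099 g


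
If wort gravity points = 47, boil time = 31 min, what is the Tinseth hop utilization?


U = 1.65·0.000125^(GP/1000) · (1 − e^(−0.04·t))/4.15
bigness = 1.65·0.000125^(47/1000) = 1.0815
boil_factor = (1 − e^(−0.04·31))/4.15 = 0.1712
U = 1.0815 · 0.1712

0.1852


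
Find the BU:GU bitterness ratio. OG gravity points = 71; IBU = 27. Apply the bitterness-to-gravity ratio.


BU:GU = IBU / OG_points
BU:GU = 27 / 71

0.3803


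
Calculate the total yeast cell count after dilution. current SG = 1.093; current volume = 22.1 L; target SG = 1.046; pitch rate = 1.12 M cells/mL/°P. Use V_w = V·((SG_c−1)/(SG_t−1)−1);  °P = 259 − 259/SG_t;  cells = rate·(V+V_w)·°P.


V_w = 22.1·((1.093−1)/(1.046−1)−1) = 22.5804
V_final = 22.1 + 22.5804 = 44.6804
°P = 259 − 259/1.046 = 11.3901
cells = 1.12·44.6804·11.3901

569.9822 billion cells


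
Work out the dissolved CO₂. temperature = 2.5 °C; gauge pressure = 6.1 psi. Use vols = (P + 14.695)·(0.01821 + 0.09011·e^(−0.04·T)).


vols = (6.1 + 14.695)·(0.01821 + 0.09011·e^(−0.04·2.5))

2.0742 volumes


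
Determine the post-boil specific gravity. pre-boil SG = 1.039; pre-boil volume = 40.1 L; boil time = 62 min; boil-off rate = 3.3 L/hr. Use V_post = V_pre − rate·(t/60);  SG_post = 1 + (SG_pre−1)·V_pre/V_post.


V_post = 40.1 − 3.3·(62/60) = 36.6900
SG_post = 1 + (1.039 − 1)·40.1/36.6900

1.0426


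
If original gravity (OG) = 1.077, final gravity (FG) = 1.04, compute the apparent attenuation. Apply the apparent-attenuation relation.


AA = (OG − FG)/(OG − 1) · 100
AA = (1.077 − 1.04)/(1.077 − 1) · 100

48.0519 %


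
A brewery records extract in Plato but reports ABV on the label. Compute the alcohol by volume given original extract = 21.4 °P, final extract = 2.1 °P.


SG = 259/(259 − P);  ABV = (OG − FG)·131.25
OG = 259/(259 − 21.4) = 1.0901
FG = 259/(259 − 2.1) = 1.0082
ABV = (1.0901 − 1.0082)·131.25

10.7485 % ABV


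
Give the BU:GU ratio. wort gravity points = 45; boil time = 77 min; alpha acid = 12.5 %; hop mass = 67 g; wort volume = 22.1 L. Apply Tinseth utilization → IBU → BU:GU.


U = 1.65·0.000125^(GP/1000)·(1−e^(−0.04t))/4.15;  IBU = (α/100)·m·U·1000/V;  BU:GU = IBU/GP
U = 1.65·0.000125^(45/1000)·(1−e^(−0.04·77))/4.15 = 0.2531
IBU = (12.5/100)·67·0.2531·1000/22.1 = 95.9304
BU:GU = 95.9304/45

2.1318


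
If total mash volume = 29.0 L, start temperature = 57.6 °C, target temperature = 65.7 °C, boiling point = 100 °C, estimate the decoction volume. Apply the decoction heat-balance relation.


V_dec = V_total·(T_target − T_start)/(T_boil − T_start)
V_dec = 29.0·(65.7 − 57.6)/(100 − 57.6)

5.5401 L


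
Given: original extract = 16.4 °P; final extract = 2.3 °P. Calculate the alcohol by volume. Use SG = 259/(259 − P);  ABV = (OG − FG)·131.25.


OG = 259/(259 − 16.4) = 1.0676
FG = 259/(259 − 2.3) = 1.0090
ABV = (1.0676 − 1.0090)·131.25

7.6966 % ABV


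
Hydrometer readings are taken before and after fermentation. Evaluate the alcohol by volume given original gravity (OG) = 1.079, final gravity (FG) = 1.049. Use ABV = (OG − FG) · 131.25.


ABV = (1.079 − 1.049) · 131.25

3.9375 % ABV


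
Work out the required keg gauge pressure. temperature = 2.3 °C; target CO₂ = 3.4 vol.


psi = vols/(0.01821 + 0.09011·e^(−0.04·T)) − 14.695
psi = 3.4/(0.01821 + 0.09011·e^(−0.04·2.3)) − 14.695

19.1696 psi


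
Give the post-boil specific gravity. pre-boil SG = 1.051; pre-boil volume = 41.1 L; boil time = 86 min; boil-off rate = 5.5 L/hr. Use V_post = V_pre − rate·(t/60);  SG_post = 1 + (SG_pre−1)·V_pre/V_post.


V_post = 41.1 − 5.5·(86/60) = 33.2167
SG_post = 1 + (1.051 − 1)·41.1/33.2167

1.0631


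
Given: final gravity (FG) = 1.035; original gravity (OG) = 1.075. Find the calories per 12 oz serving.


ABW = (OG−FG)·131.25·0.79/FG;  °P = 259 − 259/SG (for OG→OE and FG→AE);  RE = 0.1808·OE + 0.8192·AE;  Cal = (6.9·ABW + 4·(RE−0.1))·FG·3.55
ABW = (1.075 − 1.035)·131.25·0.79/1.035 = 4.0072
OE = 259 − 259/1.075 = 18.0698 °P
AE = 259 − 259/1.035 = 8.7585 °P
RE = 0.1808·18.0698 + 0.8192·8.7585 = 10.4419 °P
Cal = (6.9·4.0072 + 4·(10.4419−0.1))·1.035·3.55

253.5885 kcal


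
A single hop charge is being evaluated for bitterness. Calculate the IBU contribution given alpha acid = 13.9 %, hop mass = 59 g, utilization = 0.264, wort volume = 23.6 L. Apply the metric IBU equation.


IBU = (α/100)·mass·U·1000 / V
IBU = (13.9/100)·59·0.264·1000 / 23.6

91.7400 IBU


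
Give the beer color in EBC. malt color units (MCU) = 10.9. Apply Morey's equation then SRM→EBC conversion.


SRM = 1.4922·MCU^0.6859;  EBC = SRM·1.97
SRM = 1.4922·10.9^0.6859 = 7.6806
EBC = 7.6806·1.97

15.1309 EBC


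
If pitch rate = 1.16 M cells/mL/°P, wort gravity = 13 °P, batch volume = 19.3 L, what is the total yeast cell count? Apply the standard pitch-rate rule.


cells (billions) = rate · V_L · °P
cells = 1.16 · 19.3 · 13

291.0440 billion cells


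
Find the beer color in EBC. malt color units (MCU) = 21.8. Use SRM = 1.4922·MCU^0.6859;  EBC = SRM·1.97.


SRM = 1.4922·21.8^0.6859 = 12.3559
EBC = 12.3559·1.97

24.3411 EBC


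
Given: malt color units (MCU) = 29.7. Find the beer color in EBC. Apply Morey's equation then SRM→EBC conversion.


SRM = 1.4922·MCU^0.6859;  EBC = SRM·1.97
SRM = 1.4922·29.7^0.6859 = 15.2753
EBC = 15.2753·1.97

30.0924 EBC


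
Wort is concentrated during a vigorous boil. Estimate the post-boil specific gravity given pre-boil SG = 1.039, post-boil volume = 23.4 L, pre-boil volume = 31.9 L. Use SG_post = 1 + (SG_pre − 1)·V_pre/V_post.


pts_pre = (1.039 − 1)·1000 = 39.0000
pts_post = 39.0000·31.9/23.4 = 53.1667
SG_post = 1 + 53.1667/1000

1.0532


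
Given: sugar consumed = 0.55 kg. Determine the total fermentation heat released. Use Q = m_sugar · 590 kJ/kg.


Q = 0.55 · 590

324.5000 kJ


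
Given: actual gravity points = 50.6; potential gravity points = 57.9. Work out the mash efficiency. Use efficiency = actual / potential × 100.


efficiency = 50.6 / 57.9 × 100

87.3921 %


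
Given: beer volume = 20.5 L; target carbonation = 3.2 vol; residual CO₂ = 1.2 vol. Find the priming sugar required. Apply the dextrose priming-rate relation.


sugar = (target − residual)·4.0·V
sugar = (3.2 − 1.2)·4.0·20.5

164.0000 g


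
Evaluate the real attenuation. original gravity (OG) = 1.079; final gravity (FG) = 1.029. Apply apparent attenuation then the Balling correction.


AA = (OG−FG)/(OG−1)·100;  RA = AA·0.8192
AA = (1.079 − 1.029)/(1.079 − 1)·100 = 63.2911
RA = 63.2911·0.8192

51.8481 %


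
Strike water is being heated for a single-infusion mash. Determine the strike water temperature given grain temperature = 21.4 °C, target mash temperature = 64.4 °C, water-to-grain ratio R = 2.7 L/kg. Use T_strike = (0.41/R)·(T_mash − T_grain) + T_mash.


T_strike = (0.41/2.7)·(64.4 − 21.4) + 64.4

70.9296 °C


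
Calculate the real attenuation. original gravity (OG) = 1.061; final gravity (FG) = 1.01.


AA = (OG−FG)/(OG−1)·100;  RA = AA·0.8192
AA = (1.061 − 1.01)/(1.061 − 1)·100 = 83.6066
RA = 83.6066·0.8192

68.4905 %


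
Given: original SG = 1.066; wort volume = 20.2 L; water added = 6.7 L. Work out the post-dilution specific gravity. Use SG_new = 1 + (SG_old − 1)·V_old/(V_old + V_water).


pts = (1.066 − 1)·1000·20.2/(20.2 + 6.7) = 49.5613
SG_new = 1 + 49.5613/1000

1.0496


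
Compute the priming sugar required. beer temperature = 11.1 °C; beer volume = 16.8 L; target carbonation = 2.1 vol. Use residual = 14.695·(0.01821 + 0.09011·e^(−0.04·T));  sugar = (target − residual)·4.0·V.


residual = 14.695·(0.01821 + 0.09011·e^(−0.04·11.1)) = 1.1170
sugar = (2.1 − 1.1170)·4.0·16.8

66.0574 g


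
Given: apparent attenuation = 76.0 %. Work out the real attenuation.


RA = AA · 0.8192
RA = 76.0 · 0.8192

62.2592 %


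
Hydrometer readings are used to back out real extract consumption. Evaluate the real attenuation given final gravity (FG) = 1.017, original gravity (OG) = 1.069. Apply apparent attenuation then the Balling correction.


AA = (OG−FG)/(OG−1)·100;  RA = AA·0.8192
AA = (1.069 − 1.017)/(1.069 − 1)·100 = 75.3623
RA = 75.3623·0.8192

61.7368 %


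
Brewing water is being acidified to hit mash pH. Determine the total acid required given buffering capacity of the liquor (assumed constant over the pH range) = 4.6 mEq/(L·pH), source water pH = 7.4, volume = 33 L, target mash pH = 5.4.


acid = buffering capacity · (pH_source − pH_target) · V
acid = 4.6 · (7.4 − 5.4) · 33

303.6000 mEq


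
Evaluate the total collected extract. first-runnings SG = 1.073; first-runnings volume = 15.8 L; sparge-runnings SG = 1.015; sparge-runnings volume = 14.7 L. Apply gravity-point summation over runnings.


total = Σ (SG_i − 1)·1000·V_i
first = (1.073 − 1)·1000·15.8 = 1153.4000
sparge = (1.015 − 1)·1000·14.7 = 220.5000
total = 1153.4000 + 220.5000

1373.9000 gravity·L


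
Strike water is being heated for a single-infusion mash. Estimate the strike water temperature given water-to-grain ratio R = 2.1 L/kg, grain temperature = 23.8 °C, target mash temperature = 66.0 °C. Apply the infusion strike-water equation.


T_strike = (0.41/R)·(T_mash − T_grain) + T_mash
T_strike = (0.41/2.1)·(66.0 − 23.8) + 66.0

74.2390 °C


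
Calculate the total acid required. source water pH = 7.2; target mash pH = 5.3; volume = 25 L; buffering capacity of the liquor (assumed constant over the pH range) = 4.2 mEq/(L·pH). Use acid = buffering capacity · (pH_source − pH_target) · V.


acid = 4.2 · (7.2 − 5.3) · 25

199.5000 mEq


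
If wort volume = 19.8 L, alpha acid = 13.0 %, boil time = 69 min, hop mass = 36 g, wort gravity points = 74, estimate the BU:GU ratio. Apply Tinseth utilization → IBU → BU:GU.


U = 1.65·0.000125^(GP/1000)·(1−e^(−0.04t))/4.15;  IBU = (α/100)·m·U·1000/V;  BU:GU = IBU/GP
U = 1.65·0.000125^(74/1000)·(1−e^(−0.04·69))/4.15 = 0.1915
IBU = (13.0/100)·36·0.1915·1000/19.8 = 45.2681
BU:GU = 45.2681/74

0.6117


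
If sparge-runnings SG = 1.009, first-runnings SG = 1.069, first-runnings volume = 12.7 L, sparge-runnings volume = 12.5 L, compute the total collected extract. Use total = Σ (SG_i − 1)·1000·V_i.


first = (1.069 − 1)·1000·12.7 = 876.3000
sparge = (1.009 − 1)·1000·12.5 = 112.5000
total = 876.3000 + 112.5000

988.8000 gravity·L


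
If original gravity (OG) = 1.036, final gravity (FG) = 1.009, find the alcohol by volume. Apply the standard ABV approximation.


ABV = (OG − FG) · 131.25
ABV = (1.036 − 1.009) · 131.25

3.5438 % ABV


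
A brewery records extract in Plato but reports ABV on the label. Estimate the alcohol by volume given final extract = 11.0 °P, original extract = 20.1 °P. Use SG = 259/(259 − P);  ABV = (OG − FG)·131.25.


OG = 259/(259 − 20.1) = 1.0841
FG = 259/(259 − 11.0) = 1.0444
ABV = (1.0841 − 1.0444)·131.25

5.2212 % ABV


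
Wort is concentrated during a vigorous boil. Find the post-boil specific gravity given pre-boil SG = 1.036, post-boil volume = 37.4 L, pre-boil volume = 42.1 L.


SG_post = 1 + (SG_pre − 1)·V_pre/V_post
pts_pre = (1.036 − 1)·1000 = 36.0000
pts_post = 36.0000·42.1/37.4 = 40.5241
SG_post = 1 + 40.5241/1000

1.0405


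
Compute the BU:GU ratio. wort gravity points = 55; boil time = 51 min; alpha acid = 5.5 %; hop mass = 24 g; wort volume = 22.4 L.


U = 1.65·0.000125^(GP/1000)·(1−e^(−0.04t))/4.15;  IBU = (α/100)·m·U·1000/V;  BU:GU = IBU/GP
U = 1.65·0.000125^(55/1000)·(1−e^(−0.04·51))/4.15 = 0.2110
IBU = (5.5/100)·24·0.2110·1000/22.4 = 12.4336
BU:GU = 12.4336/55

0.2261


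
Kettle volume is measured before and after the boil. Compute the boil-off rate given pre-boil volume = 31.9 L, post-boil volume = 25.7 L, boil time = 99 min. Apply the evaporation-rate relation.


rate = (V_pre − V_post) / (t_min/60)
rate = (31.9 − 25.7) / (99/60)

3.7576 L/hr


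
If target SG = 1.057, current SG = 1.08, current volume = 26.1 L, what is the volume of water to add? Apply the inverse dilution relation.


V_water = V·((SG_curr − 1)/(SG_target − 1) − 1)
V_water = 26.1·((1.08 − 1)/(1.057 − 1) − 1)

10.5316 L


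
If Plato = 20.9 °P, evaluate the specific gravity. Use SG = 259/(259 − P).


SG = 259/(259 − 20.9)

1.0878


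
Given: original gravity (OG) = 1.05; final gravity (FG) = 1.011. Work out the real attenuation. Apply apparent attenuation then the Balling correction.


AA = (OG−FG)/(OG−1)·100;  RA = AA·0.8192
AA = (1.05 − 1.011)/(1.05 − 1)·100 = 78.0000
RA = 78.0000·0.8192

63.8976 %


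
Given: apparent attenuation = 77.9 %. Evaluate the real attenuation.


RA = AA · 0.8192
RA = 77.9 · 0.8192

63.8157 %


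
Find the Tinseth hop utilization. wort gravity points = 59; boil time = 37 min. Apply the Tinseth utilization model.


U = 1.65·0.000125^(GP/1000) · (1 − e^(−0.04·t))/4.15
bigness = 1.65·0.000125^(59/1000) = 0.9710
boil_factor = (1 − e^(−0.04·37))/4.15 = 0.1861
U = 0.9710 · 0.1861

0.1807


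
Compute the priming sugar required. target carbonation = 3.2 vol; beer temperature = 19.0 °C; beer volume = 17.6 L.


residual = 14.695·(0.01821 + 0.09011·e^(−0.04·T));  sugar = (target − residual)·4.0·V
residual = 14.695·(0.01821 + 0.09011·e^(−0.04·19.0)) = 0.8869
sugar = (3.2 − 0.8869)·4.0·17.6

162.8448 g


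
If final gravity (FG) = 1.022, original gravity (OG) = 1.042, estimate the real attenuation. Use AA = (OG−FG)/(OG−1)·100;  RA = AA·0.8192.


AA = (1.042 − 1.022)/(1.042 − 1)·100 = 47.6190
RA = 47.6190·0.8192

39.0095 %


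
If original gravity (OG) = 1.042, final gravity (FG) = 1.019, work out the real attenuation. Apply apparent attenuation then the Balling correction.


AA = (OG−FG)/(OG−1)·100;  RA = AA·0.8192
AA = (1.042 − 1.019)/(1.042 − 1)·100 = 54.7619
RA = 54.7619·0.8192

44.8610 %


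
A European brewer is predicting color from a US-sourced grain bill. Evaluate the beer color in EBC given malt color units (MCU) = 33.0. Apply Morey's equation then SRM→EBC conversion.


SRM = 1.4922·MCU^0.6859;  EBC = SRM·1.97
SRM = 1.4922·33.0^0.6859 = 16.4201
EBC = 16.4201·1.97

32.3476 EBC


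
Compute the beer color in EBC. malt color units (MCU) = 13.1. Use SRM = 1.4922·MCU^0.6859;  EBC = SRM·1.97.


SRM = 1.4922·13.1^0.6859 = 8.7129
EBC = 8.7129·1.97

17.1644 EBC


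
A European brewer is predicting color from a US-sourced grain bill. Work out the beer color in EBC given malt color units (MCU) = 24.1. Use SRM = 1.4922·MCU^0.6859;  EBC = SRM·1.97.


SRM = 1.4922·24.1^0.6859 = 13.2359
EBC = 13.2359·1.97

26.0747 EBC


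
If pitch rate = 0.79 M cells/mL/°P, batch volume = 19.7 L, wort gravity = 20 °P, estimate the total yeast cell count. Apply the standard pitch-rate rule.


cells (billions) = rate · V_L · °P
cells = 0.79 · 19.7 · 20

311.2600 billion cells


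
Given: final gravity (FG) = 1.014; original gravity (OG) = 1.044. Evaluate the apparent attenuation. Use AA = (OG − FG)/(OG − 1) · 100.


AA = (1.044 − 1.014)/(1.044 − 1) · 100

68.1818 %


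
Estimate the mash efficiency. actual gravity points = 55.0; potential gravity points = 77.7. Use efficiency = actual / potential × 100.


efficiency = 55.0 / 77.7 × 100

70.7851 %


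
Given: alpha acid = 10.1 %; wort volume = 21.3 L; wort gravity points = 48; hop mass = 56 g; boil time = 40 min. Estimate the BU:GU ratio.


U = 1.65·0.000125^(GP/1000)·(1−e^(−0.04t))/4.15;  IBU = (α/100)·m·U·1000/V;  BU:GU = IBU/GP
U = 1.65·0.000125^(48/1000)·(1−e^(−0.04·40))/4.15 = 0.2061
IBU = (10.1/100)·56·0.2061·1000/21.3 = 54.7364
BU:GU = 54.7364/48

1.1403


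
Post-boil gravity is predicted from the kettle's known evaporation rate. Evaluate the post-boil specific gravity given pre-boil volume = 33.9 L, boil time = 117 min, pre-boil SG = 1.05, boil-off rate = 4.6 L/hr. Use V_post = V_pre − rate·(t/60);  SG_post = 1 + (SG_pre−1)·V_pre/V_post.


V_post = 33.9 − 4.6·(117/60) = 24.9300
SG_post = 1 + (1.05 − 1)·33.9/24.9300

1.0680


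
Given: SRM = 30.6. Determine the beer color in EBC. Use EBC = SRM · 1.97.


EBC = 30.6 · 1.97

60.2820 EBC


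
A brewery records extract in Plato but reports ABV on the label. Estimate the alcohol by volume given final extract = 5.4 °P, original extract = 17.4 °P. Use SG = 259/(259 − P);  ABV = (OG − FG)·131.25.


OG = 259/(259 − 17.4) = 1.0720
FG = 259/(259 − 5.4) = 1.0213
ABV = (1.0720 − 1.0213)·131.25

6.6579 % ABV


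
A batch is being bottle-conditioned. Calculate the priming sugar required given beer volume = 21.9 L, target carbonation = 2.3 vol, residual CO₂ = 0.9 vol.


sugar = (target − residual)·4.0·V
sugar = (2.3 − 0.9)·4.0·21.9

122.6400 g


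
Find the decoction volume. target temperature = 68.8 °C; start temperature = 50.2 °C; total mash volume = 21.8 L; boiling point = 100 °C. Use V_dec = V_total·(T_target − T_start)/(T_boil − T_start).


V_dec = 21.8·(68.8 − 50.2)/(100 − 50.2)

8.1422 L


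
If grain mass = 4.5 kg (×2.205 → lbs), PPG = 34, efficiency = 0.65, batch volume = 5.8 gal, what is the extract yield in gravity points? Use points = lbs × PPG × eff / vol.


lbs = 4.5 × 2.205 = 9.9225
points = 9.9225 × 34 × 0.65 / 5.8

37.8081 points


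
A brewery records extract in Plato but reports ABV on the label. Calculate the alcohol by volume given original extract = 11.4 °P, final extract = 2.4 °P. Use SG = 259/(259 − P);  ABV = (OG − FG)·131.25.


OG = 259/(259 − 11.4) = 1.0460
FG = 259/(259 − 2.4) = 1.0094
ABV = (1.0460 − 1.0094)·131.25

4.8154 % ABV


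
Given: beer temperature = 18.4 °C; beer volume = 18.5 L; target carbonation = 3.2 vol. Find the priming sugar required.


residual = 14.695·(0.01821 + 0.09011·e^(−0.04·T));  sugar = (target − residual)·4.0·V
residual = 14.695·(0.01821 + 0.09011·e^(−0.04·18.4)) = 0.9019
sugar = (3.2 − 0.9019)·4.0·18.5

170.0589 g


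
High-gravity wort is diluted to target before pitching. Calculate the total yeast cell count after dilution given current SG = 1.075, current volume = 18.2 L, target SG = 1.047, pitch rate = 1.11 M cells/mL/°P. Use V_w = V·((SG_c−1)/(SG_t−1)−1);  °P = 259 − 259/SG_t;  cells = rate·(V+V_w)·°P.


V_w = 18.2·((1.075−1)/(1.047−1)−1) = 10.8426
V_final = 18.2 + 10.8426 = 29.0426
°P = 259 − 259/1.047 = 11.6266
cells = 1.11·29.0426·11.6266

374.8079 billion cells


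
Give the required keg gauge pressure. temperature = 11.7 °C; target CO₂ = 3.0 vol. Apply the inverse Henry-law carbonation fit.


psi = vols/(0.01821 + 0.09011·e^(−0.04·T)) − 14.695
psi = 3.0/(0.01821 + 0.09011·e^(−0.04·11.7)) − 14.695

25.4970 psi


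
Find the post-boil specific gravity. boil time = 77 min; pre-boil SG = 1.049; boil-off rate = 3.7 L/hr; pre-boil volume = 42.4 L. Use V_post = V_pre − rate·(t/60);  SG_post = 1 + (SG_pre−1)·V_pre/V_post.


V_post = 42.4 − 3.7·(77/60) = 37.6517
SG_post = 1 + (1.049 − 1)·42.4/37.6517

1.0552


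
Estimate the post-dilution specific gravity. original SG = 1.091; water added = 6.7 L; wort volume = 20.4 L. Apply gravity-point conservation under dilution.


SG_new = 1 + (SG_old − 1)·V_old/(V_old + V_water)
pts = (1.091 − 1)·1000·20.4/(20.4 + 6.7) = 68.5018
SG_new = 1 + 68.5018/1000

1.0685


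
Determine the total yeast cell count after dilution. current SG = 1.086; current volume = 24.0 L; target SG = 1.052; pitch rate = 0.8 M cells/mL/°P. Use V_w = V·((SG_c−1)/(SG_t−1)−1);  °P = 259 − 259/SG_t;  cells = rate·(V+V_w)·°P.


V_w = 24.0·((1.086−1)/(1.052−1)−1) = 15.6923
V_final = 24.0 + 15.6923 = 39.6923
°P = 259 − 259/1.052 = 12.8023
cells = 0.8·39.6923·12.8023

406.5217 billion cells


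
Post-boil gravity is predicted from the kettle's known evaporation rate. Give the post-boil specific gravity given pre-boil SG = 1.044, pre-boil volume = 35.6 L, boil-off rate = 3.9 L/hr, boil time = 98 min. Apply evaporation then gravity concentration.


V_post = V_pre − rate·(t/60);  SG_post = 1 + (SG_pre−1)·V_pre/V_post
V_post = 35.6 − 3.9·(98/60) = 29.2300
SG_post = 1 + (1.044 − 1)·35.6/29.2300

1.0536


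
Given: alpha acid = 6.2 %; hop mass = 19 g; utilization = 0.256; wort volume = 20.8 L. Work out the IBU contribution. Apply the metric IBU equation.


IBU = (α/100)·mass·U·1000 / V
IBU = (6.2/100)·19·0.256·1000 / 20.8

14.4985 IBU


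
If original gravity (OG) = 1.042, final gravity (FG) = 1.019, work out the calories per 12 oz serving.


ABW = (OG−FG)·131.25·0.79/FG;  °P = 259 − 259/SG (for OG→OE and FG→AE);  RE = 0.1808·OE + 0.8192·AE;  Cal = (6.9·ABW + 4·(RE−0.1))·FG·3.55
ABW = (1.042 − 1.019)·131.25·0.79/1.019 = 2.3403
OE = 259 − 259/1.042 = 10.4395 °P
AE = 259 − 259/1.019 = 4.8292 °P
RE = 0.1808·10.4395 + 0.8192·4.8292 = 5.8436 °P
Cal = (6.9·2.3403 + 4·(5.8436−0.1))·1.019·3.55

141.5245 kcal


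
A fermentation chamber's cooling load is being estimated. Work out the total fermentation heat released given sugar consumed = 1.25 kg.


Q = m_sugar · 590 kJ/kg
Q = 1.25 · 590

737.5000 kJ


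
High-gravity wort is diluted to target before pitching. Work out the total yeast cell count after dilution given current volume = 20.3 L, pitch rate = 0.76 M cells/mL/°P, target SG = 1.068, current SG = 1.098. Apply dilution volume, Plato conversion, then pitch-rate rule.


V_w = V·((SG_c−1)/(SG_t−1)−1);  °P = 259 − 259/SG_t;  cells = rate·(V+V_w)·°P
V_w = 20.3·((1.098−1)/(1.068−1)−1) = 8.9559
V_final = 20.3 + 8.9559 = 29.2559
°P = 259 − 259/1.068 = 16.4906
cells = 0.76·29.2559·16.4906

366.6606 billion cells


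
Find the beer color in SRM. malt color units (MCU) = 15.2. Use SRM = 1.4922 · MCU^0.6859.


SRM = 1.4922 · 15.2^0.6859

9.6484 SRM


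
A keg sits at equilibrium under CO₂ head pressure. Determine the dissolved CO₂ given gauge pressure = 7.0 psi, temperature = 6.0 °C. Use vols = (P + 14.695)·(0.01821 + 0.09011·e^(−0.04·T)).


vols = (7.0 + 14.695)·(0.01821 + 0.09011·e^(−0.04·6.0))

1.9329 volumes


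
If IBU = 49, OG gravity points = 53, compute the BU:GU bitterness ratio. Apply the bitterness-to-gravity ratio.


BU:GU = IBU / OG_points
BU:GU = 49 / 53

0.9245


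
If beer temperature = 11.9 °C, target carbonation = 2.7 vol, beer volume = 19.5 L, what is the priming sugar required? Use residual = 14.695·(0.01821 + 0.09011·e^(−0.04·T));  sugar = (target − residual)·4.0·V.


residual = 14.695·(0.01821 + 0.09011·e^(−0.04·11.9)) = 1.0903
sugar = (2.7 − 1.0903)·4.0·19.5

125.5603 g


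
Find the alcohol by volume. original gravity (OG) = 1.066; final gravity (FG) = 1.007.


ABV = (OG − FG) · 131.25
ABV = (1.066 − 1.007) · 131.25

7.7438 % ABV


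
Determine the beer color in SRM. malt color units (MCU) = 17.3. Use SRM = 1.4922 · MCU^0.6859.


SRM = 1.4922 · 17.3^0.6859

10.5439 SRM


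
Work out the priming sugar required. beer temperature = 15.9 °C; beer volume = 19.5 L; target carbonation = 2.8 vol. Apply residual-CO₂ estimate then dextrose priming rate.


residual = 14.695·(0.01821 + 0.09011·e^(−0.04·T));  sugar = (target − residual)·4.0·V
residual = 14.695·(0.01821 + 0.09011·e^(−0.04·15.9)) = 0.9686
sugar = (2.8 − 0.9686)·4.0·19.5

142.8478 g


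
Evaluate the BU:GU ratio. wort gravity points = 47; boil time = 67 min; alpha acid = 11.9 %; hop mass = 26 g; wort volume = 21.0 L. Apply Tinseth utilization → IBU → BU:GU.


U = 1.65·0.000125^(GP/1000)·(1−e^(−0.04t))/4.15;  IBU = (α/100)·m·U·1000/V;  BU:GU = IBU/GP
U = 1.65·0.000125^(47/1000)·(1−e^(−0.04·67))/4.15 = 0.2427
IBU = (11.9/100)·26·0.2427·1000/21.0 = 35.7639
BU:GU = 35.7639/47

0.7609


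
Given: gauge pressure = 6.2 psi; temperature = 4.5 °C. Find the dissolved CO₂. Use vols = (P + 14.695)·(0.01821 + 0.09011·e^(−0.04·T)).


vols = (6.2 + 14.695)·(0.01821 + 0.09011·e^(−0.04·4.5))

1.9532 volumes


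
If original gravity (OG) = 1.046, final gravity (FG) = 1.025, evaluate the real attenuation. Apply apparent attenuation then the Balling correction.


AA = (OG−FG)/(OG−1)·100;  RA = AA·0.8192
AA = (1.046 − 1.025)/(1.046 − 1)·100 = 45.6522
RA = 45.6522·0.8192

37.3983 %


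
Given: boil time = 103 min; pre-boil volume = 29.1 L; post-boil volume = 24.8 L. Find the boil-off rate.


rate = (V_pre − V_post) / (t_min/60)
rate = (29.1 − 24.8) / (103/60)

2.5049 L/hr


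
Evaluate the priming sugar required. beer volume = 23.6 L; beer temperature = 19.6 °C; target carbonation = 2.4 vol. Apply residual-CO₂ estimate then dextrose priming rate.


residual = 14.695·(0.01821 + 0.09011·e^(−0.04·T));  sugar = (target − residual)·4.0·V
residual = 14.695·(0.01821 + 0.09011·e^(−0.04·19.6)) = 0.8722
sugar = (2.4 − 0.8722)·4.0·23.6

144.2263 g


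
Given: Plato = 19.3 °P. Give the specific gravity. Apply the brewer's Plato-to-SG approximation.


SG = 259/(259 − P)
SG = 259/(259 − 19.3)

1.0805


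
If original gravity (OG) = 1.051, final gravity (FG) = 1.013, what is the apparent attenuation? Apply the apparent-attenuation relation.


AA = (OG − FG)/(OG − 1) · 100
AA = (1.051 − 1.013)/(1.051 − 1) · 100

74.5098 %


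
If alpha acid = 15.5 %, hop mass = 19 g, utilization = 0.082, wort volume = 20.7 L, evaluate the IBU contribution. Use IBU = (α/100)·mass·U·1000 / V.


IBU = (15.5/100)·19·0.082·1000 / 20.7

11.6662 IBU


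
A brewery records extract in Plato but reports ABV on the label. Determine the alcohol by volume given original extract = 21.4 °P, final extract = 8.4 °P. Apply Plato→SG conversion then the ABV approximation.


SG = 259/(259 − P);  ABV = (OG − FG)·131.25
OG = 259/(259 − 21.4) = 1.0901
FG = 259/(259 − 8.4) = 1.0335
ABV = (1.0901 − 1.0335)·131.25

7.4219 % ABV


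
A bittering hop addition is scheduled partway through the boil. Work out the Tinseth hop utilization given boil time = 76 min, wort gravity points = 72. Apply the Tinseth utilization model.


U = 1.65·0.000125^(GP/1000) · (1 − e^(−0.04·t))/4.15
bigness = 1.65·0.000125^(72/1000) = 0.8639
boil_factor = (1 − e^(−0.04·76))/4.15 = 0.2294
U = 0.8639 · 0.2294

0.1982


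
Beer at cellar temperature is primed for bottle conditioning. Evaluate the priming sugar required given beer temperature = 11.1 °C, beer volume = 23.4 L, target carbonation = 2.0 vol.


residual = 14.695·(0.01821 + 0.09011·e^(−0.04·T));  sugar = (target − residual)·4.0·V
residual = 14.695·(0.01821 + 0.09011·e^(−0.04·11.1)) = 1.1170
sugar = (2.0 − 1.1170)·4.0·23.4

82.6485 g


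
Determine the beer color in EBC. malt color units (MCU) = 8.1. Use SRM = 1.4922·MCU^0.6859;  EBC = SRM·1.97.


SRM = 1.4922·8.1^0.6859 = 6.2655
EBC = 6.2655·1.97

12.3431 EBC


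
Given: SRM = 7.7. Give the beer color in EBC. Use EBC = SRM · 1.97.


EBC = 7.7 · 1.97

15.1690 EBC


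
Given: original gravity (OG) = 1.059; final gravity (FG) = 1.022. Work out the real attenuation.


AA = (OG−FG)/(OG−1)·100;  RA = AA·0.8192
AA = (1.059 − 1.022)/(1.059 − 1)·100 = 62.7119
RA = 62.7119·0.8192

51.3736 %


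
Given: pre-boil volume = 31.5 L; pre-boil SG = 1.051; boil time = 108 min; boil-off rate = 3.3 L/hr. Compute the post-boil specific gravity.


V_post = V_pre − rate·(t/60);  SG_post = 1 + (SG_pre−1)·V_pre/V_post
V_post = 31.5 − 3.3·(108/60) = 25.5600
SG_post = 1 + (1.051 − 1)·31.5/25.5600

1.0629


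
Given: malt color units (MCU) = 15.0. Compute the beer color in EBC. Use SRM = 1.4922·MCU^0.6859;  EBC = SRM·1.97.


SRM = 1.4922·15.0^0.6859 = 9.5611
EBC = 9.5611·1.97

18.8354 EBC


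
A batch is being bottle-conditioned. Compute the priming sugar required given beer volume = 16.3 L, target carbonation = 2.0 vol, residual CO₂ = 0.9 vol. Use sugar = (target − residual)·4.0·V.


sugar = (2.0 − 0.9)·4.0·16.3

71.7200 g


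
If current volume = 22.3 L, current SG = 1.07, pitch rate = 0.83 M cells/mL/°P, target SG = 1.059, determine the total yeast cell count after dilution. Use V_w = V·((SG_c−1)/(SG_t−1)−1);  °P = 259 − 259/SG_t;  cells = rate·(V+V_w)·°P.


V_w = 22.3·((1.07−1)/(1.059−1)−1) = 4.1576
V_final = 22.3 + 4.1576 = 26.4576
°P = 259 − 259/1.059 = 14.4297
cells = 0.83·26.4576·14.4297

316.8727 billion cells


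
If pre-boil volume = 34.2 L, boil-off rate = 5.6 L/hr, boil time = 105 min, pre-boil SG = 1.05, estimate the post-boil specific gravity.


V_post = V_pre − rate·(t/60);  SG_post = 1 + (SG_pre−1)·V_pre/V_post
V_post = 34.2 − 5.6·(105/60) = 24.4000
SG_post = 1 + (1.05 − 1)·34.2/24.4000

1.0701


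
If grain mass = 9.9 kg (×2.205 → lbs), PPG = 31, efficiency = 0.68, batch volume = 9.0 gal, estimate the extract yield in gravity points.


points = lbs × PPG × eff / vol
lbs = 9.9 × 2.205 = 21.8295
points = 21.8295 × 31 × 0.68 / 9.0

51.1295 points


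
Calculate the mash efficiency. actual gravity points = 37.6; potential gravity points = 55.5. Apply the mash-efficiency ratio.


efficiency = actual / potential × 100
efficiency = 37.6 / 55.5 × 100

67.7477 %


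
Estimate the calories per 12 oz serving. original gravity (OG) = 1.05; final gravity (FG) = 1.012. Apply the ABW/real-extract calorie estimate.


ABW = (OG−FG)·131.25·0.79/FG;  °P = 259 − 259/SG (for OG→OE and FG→AE);  RE = 0.1808·OE + 0.8192·AE;  Cal = (6.9·ABW + 4·(RE−0.1))·FG·3.55
ABW = (1.05 − 1.012)·131.25·0.79/1.012 = 3.8934
OE = 259 − 259/1.05 = 12.3333 °P
AE = 259 − 259/1.012 = 3.0711 °P
RE = 0.1808·12.3333 + 0.8192·3.0711 = 4.7457 °P
Cal = (6.9·3.8934 + 4·(4.7457−0.1))·1.012·3.55

163.2746 kcal


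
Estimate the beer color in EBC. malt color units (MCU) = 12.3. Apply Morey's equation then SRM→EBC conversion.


SRM = 1.4922·MCU^0.6859;  EBC = SRM·1.97
SRM = 1.4922·12.3^0.6859 = 8.3444
EBC = 8.3444·1.97

16.4384 EBC


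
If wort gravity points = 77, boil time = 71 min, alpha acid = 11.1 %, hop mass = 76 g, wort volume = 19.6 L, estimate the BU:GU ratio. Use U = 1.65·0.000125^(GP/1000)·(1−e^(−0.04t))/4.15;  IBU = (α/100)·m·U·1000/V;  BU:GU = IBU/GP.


U = 1.65·0.000125^(77/1000)·(1−e^(−0.04·71))/4.15 = 0.1874
IBU = (11.1/100)·76·0.1874·1000/19.6 = 80.6553
BU:GU = 80.6553/77

1.0475


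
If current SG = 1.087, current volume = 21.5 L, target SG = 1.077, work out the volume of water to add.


V_water = V·((SG_curr − 1)/(SG_target − 1) − 1)
V_water = 21.5·((1.087 − 1)/(1.077 − 1) − 1)

2.7922 L


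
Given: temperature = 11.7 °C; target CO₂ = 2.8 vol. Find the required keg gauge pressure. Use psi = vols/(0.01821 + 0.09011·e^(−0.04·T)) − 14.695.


psi = 2.8/(0.01821 + 0.09011·e^(−0.04·11.7)) − 14.695

22.8175 psi


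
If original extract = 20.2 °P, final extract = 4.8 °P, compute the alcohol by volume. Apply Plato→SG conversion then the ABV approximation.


SG = 259/(259 − P);  ABV = (OG − FG)·131.25
OG = 259/(259 − 20.2) = 1.0846
FG = 259/(259 − 4.8) = 1.0189
ABV = (1.0846 − 1.0189)·131.25

8.6240 % ABV


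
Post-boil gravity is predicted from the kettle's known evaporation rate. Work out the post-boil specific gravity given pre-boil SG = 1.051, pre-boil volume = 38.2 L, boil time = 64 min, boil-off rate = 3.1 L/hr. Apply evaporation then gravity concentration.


V_post = V_pre − rate·(t/60);  SG_post = 1 + (SG_pre−1)·V_pre/V_post
V_post = 38.2 − 3.1·(64/60) = 34.8933
SG_post = 1 + (1.051 − 1)·38.2/34.8933

1.0558


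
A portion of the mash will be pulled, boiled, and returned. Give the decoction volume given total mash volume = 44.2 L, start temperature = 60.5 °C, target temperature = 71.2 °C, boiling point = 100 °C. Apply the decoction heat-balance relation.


V_dec = V_total·(T_target − T_start)/(T_boil − T_start)
V_dec = 44.2·(71.2 − 60.5)/(100 − 60.5)

11.9732 L


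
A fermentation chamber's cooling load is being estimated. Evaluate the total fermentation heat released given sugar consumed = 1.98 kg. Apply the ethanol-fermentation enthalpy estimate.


Q = m_sugar · 590 kJ/kg
Q = 1.98 · 590

1168.2000 kJ


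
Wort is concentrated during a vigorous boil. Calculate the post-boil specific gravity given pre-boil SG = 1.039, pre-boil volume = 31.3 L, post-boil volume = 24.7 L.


SG_post = 1 + (SG_pre − 1)·V_pre/V_post
pts_pre = (1.039 − 1)·1000 = 39.0000
pts_post = 39.0000·31.3/24.7 = 49.4211
SG_post = 1 + 49.4211/1000

1.0494


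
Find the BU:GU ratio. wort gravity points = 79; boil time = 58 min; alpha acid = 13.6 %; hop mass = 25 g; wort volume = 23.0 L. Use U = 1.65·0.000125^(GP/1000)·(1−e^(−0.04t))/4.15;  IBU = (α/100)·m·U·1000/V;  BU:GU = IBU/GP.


U = 1.65·0.000125^(79/1000)·(1−e^(−0.04·58))/4.15 = 0.1763
IBU = (13.6/100)·25·0.1763·1000/23.0 = 26.0566
BU:GU = 26.0566/79

0.3298


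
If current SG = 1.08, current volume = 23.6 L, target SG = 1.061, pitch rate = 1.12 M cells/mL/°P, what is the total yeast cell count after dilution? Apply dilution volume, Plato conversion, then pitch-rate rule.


V_w = V·((SG_c−1)/(SG_t−1)−1);  °P = 259 − 259/SG_t;  cells = rate·(V+V_w)·°P
V_w = 23.6·((1.08−1)/(1.061−1)−1) = 7.3508
V_final = 23.6 + 7.3508 = 30.9508
°P = 259 − 259/1.061 = 14.8907
cells = 1.12·30.9508·14.8907

516.1838 billion cells


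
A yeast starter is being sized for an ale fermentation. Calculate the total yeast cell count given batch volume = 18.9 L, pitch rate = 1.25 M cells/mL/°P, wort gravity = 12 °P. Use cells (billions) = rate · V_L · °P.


cells = 1.25 · 18.9 · 12

283.5000 billion cells


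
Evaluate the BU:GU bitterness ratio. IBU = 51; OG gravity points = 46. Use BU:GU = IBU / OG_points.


BU:GU = 51 / 46

1.1087


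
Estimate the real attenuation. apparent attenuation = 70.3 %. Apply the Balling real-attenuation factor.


RA = AA · 0.8192
RA = 70.3 · 0.8192

57.5898 %


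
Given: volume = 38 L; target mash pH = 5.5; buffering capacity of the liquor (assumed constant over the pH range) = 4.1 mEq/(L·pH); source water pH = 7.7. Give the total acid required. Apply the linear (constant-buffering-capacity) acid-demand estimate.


acid = buffering capacity · (pH_source − pH_target) · V
acid = 4.1 · (7.7 − 5.5) · 38

342.7600 mEq


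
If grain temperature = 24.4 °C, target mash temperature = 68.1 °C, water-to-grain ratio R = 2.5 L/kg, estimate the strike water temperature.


T_strike = (0.41/R)·(T_mash − T_grain) + T_mash
T_strike = (0.41/2.5)·(68.1 − 24.4) + 68.1

75.2668 °C


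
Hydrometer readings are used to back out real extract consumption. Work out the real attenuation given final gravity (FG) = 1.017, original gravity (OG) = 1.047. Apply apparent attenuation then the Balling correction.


AA = (OG−FG)/(OG−1)·100;  RA = AA·0.8192
AA = (1.047 − 1.017)/(1.047 − 1)·100 = 63.8298
RA = 63.8298·0.8192

52.2894 %


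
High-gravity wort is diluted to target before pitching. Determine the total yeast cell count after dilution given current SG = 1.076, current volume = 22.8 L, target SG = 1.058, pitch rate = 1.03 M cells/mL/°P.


V_w = V·((SG_c−1)/(SG_t−1)−1);  °P = 259 − 259/SG_t;  cells = rate·(V+V_w)·°P
V_w = 22.8·((1.076−1)/(1.058−1)−1) = 7.0759
V_final = 22.8 + 7.0759 = 29.8759
°P = 259 − 259/1.058 = 14.1985
cells = 1.03·29.8759·14.1985

436.9178 billion cells


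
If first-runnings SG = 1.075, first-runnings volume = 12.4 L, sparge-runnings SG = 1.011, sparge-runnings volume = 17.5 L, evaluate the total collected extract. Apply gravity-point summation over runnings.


total = Σ (SG_i − 1)·1000·V_i
first = (1.075 − 1)·1000·12.4 = 930.0000
sparge = (1.011 − 1)·1000·17.5 = 192.5000
total = 930.0000 + 192.5000

1122.5000 gravity·L


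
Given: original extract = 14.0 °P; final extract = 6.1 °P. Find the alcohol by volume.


SG = 259/(259 − P);  ABV = (OG − FG)·131.25
OG = 259/(259 − 14.0) = 1.0571
FG = 259/(259 − 6.1) = 1.0241
ABV = (1.0571 − 1.0241)·131.25

4.3342 % ABV


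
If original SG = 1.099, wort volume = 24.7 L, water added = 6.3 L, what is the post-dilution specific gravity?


SG_new = 1 + (SG_old − 1)·V_old/(V_old + V_water)
pts = (1.099 − 1)·1000·24.7/(24.7 + 6.3) = 78.8806
SG_new = 1 + 78.8806/1000

1.0789


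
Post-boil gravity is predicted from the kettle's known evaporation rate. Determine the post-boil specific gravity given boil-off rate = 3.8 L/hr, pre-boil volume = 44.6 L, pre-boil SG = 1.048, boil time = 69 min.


V_post = V_pre − rate·(t/60);  SG_post = 1 + (SG_pre−1)·V_pre/V_post
V_post = 44.6 − 3.8·(69/60) = 40.2300
SG_post = 1 + (1.048 − 1)·44.6/40.2300

1.0532


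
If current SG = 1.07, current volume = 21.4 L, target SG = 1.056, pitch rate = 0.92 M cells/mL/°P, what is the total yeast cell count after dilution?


V_w = V·((SG_c−1)/(SG_t−1)−1);  °P = 259 − 259/SG_t;  cells = rate·(V+V_w)·°P
V_w = 21.4·((1.07−1)/(1.056−1)−1) = 5.3500
V_final = 21.4 + 5.3500 = 26.7500
°P = 259 − 259/1.056 = 13.7348
cells = 0.92·26.7500·13.7348

338.0146 billion cells


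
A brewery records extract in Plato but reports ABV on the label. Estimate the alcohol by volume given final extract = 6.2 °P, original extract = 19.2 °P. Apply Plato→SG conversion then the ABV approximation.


SG = 259/(259 − P);  ABV = (OG − FG)·131.25
OG = 259/(259 − 19.2) = 1.0801
FG = 259/(259 − 6.2) = 1.0245
ABV = (1.0801 − 1.0245)·131.25

7.2898 % ABV


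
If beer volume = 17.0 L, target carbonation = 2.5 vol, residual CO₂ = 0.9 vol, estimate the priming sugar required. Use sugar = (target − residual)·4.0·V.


sugar = (2.5 − 0.9)·4.0·17.0

108.8000 g


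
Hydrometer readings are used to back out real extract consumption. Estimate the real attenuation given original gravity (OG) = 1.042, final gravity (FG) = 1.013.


AA = (OG−FG)/(OG−1)·100;  RA = AA·0.8192
AA = (1.042 − 1.013)/(1.042 − 1)·100 = 69.0476
RA = 69.0476·0.8192

56.5638 %


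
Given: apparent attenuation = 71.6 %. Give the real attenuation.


RA = AA · 0.8192
RA = 71.6 · 0.8192

58.6547 %


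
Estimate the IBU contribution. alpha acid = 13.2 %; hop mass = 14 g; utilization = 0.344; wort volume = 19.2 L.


IBU = (α/100)·mass·U·1000 / V
IBU = (13.2/100)·14·0.344·1000 / 19.2

33.1100 IBU


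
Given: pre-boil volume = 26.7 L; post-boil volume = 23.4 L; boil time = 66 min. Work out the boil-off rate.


rate = (V_pre − V_post) / (t_min/60)
rate = (26.7 − 23.4) / (66/60)

3.0000 L/hr
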